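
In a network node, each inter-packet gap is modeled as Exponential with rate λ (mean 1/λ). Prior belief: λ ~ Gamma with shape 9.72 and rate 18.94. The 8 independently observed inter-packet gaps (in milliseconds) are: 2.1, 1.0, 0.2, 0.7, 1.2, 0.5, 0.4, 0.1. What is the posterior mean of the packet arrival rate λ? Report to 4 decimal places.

With a Gamma(shape α, rate β) prior on the exponential rate λ, the posterior after n observations with total T = Σxᵢ is Gamma(α+n, β+T).
Sum of observations T = 6.2 milliseconds; n = 8.
Posterior: Gamma(9.72+8, 18.94+6.2) = Gamma(17.72, 25.14).
Posterior mean of λ = α/β = 17.72/25.14 = 0.7049.

0.7049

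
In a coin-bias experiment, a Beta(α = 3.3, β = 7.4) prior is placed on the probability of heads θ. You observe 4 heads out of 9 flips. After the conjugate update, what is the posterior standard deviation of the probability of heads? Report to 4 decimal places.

0.1062

The Beta prior is conjugate to a Binomial/Bernoulli likelihood; the update adds successes to α and failures to β.
Posterior: Beta(α+k, β+n−k) = Beta(3.3+4, 7.4+5) = Beta(7.3, 12.4).
Var = αβ/((α+β)²(α+β+1)) = 7.3·12.4/(19.7²·20.7) = 0.01126787; SD = √0.01126787 = 0.1062.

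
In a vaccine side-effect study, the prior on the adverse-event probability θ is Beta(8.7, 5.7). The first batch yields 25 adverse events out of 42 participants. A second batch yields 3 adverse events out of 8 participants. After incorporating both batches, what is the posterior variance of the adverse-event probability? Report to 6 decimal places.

The Beta prior is conjugate to a Binomial/Bernoulli likelihood; the update adds successes to α and failures to β.
After batch 1: Beta(8.7+25, 5.7+17) = Beta(33.7, 22.7).
After batch 2: Beta(33.7+3, 22.7+5) = Beta(36.7, 27.7).
Var = αβ/((α+β)²(α+β+1)) = 36.7·27.7/(64.4²·65.4) = 0.003748.

0.003748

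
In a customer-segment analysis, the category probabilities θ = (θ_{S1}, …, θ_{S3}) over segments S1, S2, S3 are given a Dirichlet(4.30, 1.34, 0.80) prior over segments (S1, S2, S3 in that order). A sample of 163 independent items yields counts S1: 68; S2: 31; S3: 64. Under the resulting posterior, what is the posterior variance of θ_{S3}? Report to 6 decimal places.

The Dirichlet prior is conjugate to the Multinomial likelihood: each posterior αⱼ = prior αⱼ + observed count nⱼ.
Posterior concentration: (72.30, 32.34, 64.80), total = 169.44.
Var[θ_j] = α_j(Σα−α_j)/((Σα)²(Σα+1)) = 64.80·104.64/(169.44²·170.44) = 0.001386.

0.001386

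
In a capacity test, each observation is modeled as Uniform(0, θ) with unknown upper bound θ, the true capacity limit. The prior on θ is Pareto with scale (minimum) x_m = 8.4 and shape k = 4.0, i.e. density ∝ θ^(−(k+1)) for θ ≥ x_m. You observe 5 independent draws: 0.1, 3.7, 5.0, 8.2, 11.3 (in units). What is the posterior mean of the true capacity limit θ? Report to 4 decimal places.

A Pareto(scale x_m, shape k) prior on the upper bound θ of Uniform(0, θ) is conjugate: posterior is Pareto(max(x_m, max xᵢ), k + n).
Sample maximum = 11.3; prior scale x_m = 8.4 → posterior scale = max = 11.3.
Posterior shape = 4.0 + 5 = 9.0.
E[θ|data] = k·x_m/(k−1) = 9.0·11.3/8.0 = 12.7125.

12.7125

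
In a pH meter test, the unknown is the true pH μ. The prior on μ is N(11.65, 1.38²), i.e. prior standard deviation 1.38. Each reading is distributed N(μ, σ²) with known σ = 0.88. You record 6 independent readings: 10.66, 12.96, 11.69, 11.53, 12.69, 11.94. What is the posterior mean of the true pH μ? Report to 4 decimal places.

11.8951

For Normal data with known variance σ², a Normal(μ₀, σ₀²) prior on μ is conjugate. Posterior precision = 1/σ₀² + n/σ²; posterior mean is the precision-weighted average of μ₀ and x̄.
Σxᵢ = 10.66 + 12.96 + 11.69 + 11.53 + 12.69 + 11.94 = 71.47, so n·x̄ = 71.47.
σ₀² = 1.38² = 1.9044, σ² = 0.88² = 0.7744; σ² + n·σ₀² = 0.7744 + 6·1.9044 = 12.2008.
Posterior mean = (μ₀/σ₀² + n·x̄/σ²)/(1/σ₀² + n/σ²) = (σ²·μ₀ + σ₀²·n·x̄)/(σ² + n·σ₀²) = (0.7744·11.65 + 1.9044·71.47)/12.2008 = 145.129228/12.2008 = 11.8951.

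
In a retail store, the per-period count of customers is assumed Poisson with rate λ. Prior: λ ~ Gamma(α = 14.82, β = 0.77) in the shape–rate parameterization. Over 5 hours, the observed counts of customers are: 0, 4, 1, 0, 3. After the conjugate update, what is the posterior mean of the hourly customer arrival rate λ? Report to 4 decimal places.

3.9549

With a Gamma(shape α, rate β) prior, the Poisson likelihood is conjugate: the posterior is Gamma(α + ΣXᵢ, β + n).
Sum of counts S = 8 over n = 5 hours.
Posterior: Gamma(α+S, β+n) = Gamma(14.82+8, 0.77+5) = Gamma(22.82, 5.77).
Posterior mean = α/β = 22.82/5.77 = 3.9549.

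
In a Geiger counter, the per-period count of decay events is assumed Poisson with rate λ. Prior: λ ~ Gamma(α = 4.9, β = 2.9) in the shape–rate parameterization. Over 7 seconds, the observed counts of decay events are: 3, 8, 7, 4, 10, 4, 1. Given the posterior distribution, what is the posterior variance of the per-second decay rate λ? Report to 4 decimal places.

With a Gamma(shape α, rate β) prior, the Poisson likelihood is conjugate: the posterior is Gamma(α + ΣXᵢ, β + n).
Sum of counts S = 37 over n = 7 seconds.
Posterior: Gamma(α+S, β+n) = Gamma(4.9+37, 2.9+7) = Gamma(41.9, 9.9).
Var = α/β² = 41.9/9.9² = 0.4275.

0.4275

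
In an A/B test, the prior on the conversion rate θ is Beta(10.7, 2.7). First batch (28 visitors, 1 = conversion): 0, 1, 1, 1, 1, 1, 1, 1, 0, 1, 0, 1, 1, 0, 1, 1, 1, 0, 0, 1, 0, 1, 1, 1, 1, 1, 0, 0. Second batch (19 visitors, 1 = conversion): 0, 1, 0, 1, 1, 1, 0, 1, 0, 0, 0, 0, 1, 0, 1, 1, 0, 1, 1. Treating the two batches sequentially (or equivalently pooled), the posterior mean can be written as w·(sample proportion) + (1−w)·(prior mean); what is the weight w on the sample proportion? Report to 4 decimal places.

The Beta prior is conjugate to a Binomial/Bernoulli likelihood; the update adds successes to α and failures to β.
Total number of visitors: n = 28 + 19 = 47.
Posterior mean = (α₀+k)/(α₀+β₀+n) = [n/(α₀+β₀+n)]·(k/n) + [(α₀+β₀)/(α₀+β₀+n)]·α₀/(α₀+β₀), so only n and the prior enter the weight.
The weight on the data is w = n/(α₀+β₀+n) = 47/(10.7+2.7+47) = 47/60.4 = 0.7781.

0.7781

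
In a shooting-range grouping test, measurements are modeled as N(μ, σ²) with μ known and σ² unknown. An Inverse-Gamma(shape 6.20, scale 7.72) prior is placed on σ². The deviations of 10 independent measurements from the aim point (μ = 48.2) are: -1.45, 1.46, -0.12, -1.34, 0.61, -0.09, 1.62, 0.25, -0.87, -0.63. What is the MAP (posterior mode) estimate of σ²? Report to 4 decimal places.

1.0535

With known mean μ and an Inverse-Gamma(α, β) prior on σ², the Normal likelihood is conjugate: posterior is Inv-Gamma(α + n/2, β + Σ(xᵢ−μ)²/2).
Σ(xᵢ−μ)² = (-1.45)² + (1.46)² + (-0.12)² + (-1.34)² + (0.61)² + (-0.09)² + (1.62)² + (0.25)² + (-0.87)² + (-0.63)² = 10.2650.
Posterior: Inv-Gamma(6.20 + 10/2, 7.72 + 10.2650/2) = Inv-Gamma(11.20, 12.85250).
Mode = β/(α+1) = 12.85250/12.20 = 1.0535.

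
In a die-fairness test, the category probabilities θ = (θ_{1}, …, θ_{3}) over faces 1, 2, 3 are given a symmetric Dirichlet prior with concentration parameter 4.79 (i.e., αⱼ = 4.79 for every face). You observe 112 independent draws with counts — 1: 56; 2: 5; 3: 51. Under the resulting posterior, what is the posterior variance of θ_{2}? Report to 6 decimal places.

The Dirichlet prior is conjugate to the Multinomial likelihood: each posterior αⱼ = prior αⱼ + observed count nⱼ.
Posterior concentration: (60.79, 9.79, 55.79), total = 126.37.
Var[θ_j] = α_j(Σα−α_j)/((Σα)²(Σα+1)) = 9.79·116.58/(126.37²·127.37) = 0.000561.

0.000561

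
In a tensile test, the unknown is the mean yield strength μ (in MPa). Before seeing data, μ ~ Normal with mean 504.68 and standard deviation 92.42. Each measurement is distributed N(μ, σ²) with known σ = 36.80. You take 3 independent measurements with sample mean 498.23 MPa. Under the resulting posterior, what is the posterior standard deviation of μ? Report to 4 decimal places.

For Normal data with known variance σ², a Normal(μ₀, σ₀²) prior on μ is conjugate. Posterior precision = 1/σ₀² + n/σ²; posterior mean is the precision-weighted average of μ₀ and x̄.
σ₀² = 92.42² = 8541.4564, σ² = 36.80² = 1354.24; σ² + n·σ₀² = 1354.24 + 3·8541.4564 = 26978.6092.
Posterior precision = 1/σ₀² + n/σ² = 1/8541.4564 + 3/1354.24 = (σ² + n·σ₀²)/(σ₀²σ²) = 26978.6092/(8541.4564·1354.24); posterior variance σₙ² = σ₀²σ²/(σ² + n·σ₀²) = 8541.4564·1354.24/26978.6092 = 428.753826.
Posterior SD = √σₙ² = √(8541.4564·1354.24/26978.6092) = 20.7064.

20.7064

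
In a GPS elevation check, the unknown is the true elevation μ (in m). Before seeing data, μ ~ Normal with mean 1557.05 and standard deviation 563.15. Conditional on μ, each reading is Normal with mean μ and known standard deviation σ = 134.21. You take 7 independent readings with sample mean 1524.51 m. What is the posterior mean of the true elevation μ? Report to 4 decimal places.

1524.7719

For Normal data with known variance σ², a Normal(μ₀, σ₀²) prior on μ is conjugate. Posterior precision = 1/σ₀² + n/σ²; posterior mean is the precision-weighted average of μ₀ and x̄.
n·x̄ = 7·1524.51 = 10671.57.
σ₀² = 563.15² = 317137.9225, σ² = 134.21² = 18012.3241; σ² + n·σ₀² = 18012.3241 + 7·317137.9225 = 2237977.7816.
Posterior mean = (μ₀/σ₀² + n·x̄/σ²)/(1/σ₀² + n/σ²) = (σ²·μ₀ + σ₀²·n·x̄)/(σ² + n·σ₀²) = (18012.3241·1557.05 + 317137.9225·10671.57)/2237977.7816 = 3412405628.85323/2237977.7816 = 1524.7719.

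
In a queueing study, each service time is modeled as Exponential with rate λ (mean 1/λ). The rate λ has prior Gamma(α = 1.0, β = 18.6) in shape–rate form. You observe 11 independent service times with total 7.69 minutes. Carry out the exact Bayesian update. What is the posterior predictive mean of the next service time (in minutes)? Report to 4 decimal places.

2.3900

With a Gamma(shape α, rate β) prior on the exponential rate λ, the posterior after n observations with total T = Σxᵢ is Gamma(α+n, β+T).
Posterior: Gamma(1.0+11, 18.6+7.69) = Gamma(12.0, 26.29).
The predictive distribution for the next observation is Lomax; its mean is β/(α−1) = 26.29/11.0 = 2.3900.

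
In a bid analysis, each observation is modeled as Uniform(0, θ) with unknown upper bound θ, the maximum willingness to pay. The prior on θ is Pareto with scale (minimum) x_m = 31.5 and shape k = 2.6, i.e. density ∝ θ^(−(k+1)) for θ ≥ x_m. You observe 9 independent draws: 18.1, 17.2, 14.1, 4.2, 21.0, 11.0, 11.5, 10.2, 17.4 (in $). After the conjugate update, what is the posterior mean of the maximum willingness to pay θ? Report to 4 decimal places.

34.4717

A Pareto(scale x_m, shape k) prior on the upper bound θ of Uniform(0, θ) is conjugate: posterior is Pareto(max(x_m, max xᵢ), k + n).
Sample maximum = 21.0; prior scale x_m = 31.5 → posterior scale = max = 31.5.
Posterior shape = 2.6 + 9 = 11.6.
E[θ|data] = k·x_m/(k−1) = 11.6·31.5/10.6 = 34.4717.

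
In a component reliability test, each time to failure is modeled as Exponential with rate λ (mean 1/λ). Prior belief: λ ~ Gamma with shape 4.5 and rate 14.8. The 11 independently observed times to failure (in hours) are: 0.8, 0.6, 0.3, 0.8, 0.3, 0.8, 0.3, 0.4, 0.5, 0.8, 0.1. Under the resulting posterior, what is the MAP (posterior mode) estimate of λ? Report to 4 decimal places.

With a Gamma(shape α, rate β) prior on the exponential rate λ, the posterior after n observations with total T = Σxᵢ is Gamma(α+n, β+T).
Sum of observations T = 5.7 hours; n = 11.
Posterior: Gamma(4.5+11, 14.8+5.7) = Gamma(15.5, 20.5).
Mode = (α−1)/β = 0.7073.

0.7073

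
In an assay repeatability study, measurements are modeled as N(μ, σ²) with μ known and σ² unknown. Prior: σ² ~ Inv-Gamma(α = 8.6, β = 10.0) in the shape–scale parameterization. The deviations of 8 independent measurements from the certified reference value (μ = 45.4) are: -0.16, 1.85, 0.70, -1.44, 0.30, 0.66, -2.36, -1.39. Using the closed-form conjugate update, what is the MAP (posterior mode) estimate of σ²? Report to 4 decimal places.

With known mean μ and an Inverse-Gamma(α, β) prior on σ², the Normal likelihood is conjugate: posterior is Inv-Gamma(α + n/2, β + Σ(xᵢ−μ)²/2).
Σ(xᵢ−μ)² = (-0.16)² + (1.85)² + (0.70)² + (-1.44)² + (0.30)² + (0.66)² + (-2.36)² + (-1.39)² = 14.0390.
Posterior: Inv-Gamma(8.6 + 8/2, 10.0 + 14.0390/2) = Inv-Gamma(12.60, 17.01950).
Mode = β/(α+1) = 17.01950/13.60 = 1.2514.

1.2514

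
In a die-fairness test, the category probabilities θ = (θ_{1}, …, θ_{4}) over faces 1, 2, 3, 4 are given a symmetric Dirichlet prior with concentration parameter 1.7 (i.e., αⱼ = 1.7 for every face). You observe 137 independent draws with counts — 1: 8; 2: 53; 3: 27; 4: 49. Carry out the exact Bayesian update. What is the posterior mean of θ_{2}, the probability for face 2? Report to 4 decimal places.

The Dirichlet prior is conjugate to the Multinomial likelihood: each posterior αⱼ = prior αⱼ + observed count nⱼ.
Posterior concentration: (9.7, 54.7, 28.7, 50.7), total = 143.8.
E[θ_{2}|data] = α_{2}/Σα = 54.7/143.8 = 0.3804.

0.3804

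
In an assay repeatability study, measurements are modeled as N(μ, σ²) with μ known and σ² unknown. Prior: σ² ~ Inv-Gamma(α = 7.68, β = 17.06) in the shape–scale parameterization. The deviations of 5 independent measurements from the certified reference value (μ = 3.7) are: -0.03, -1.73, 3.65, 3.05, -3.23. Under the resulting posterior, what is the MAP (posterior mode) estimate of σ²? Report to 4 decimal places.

With known mean μ and an Inverse-Gamma(α, β) prior on σ², the Normal likelihood is conjugate: posterior is Inv-Gamma(α + n/2, β + Σ(xᵢ−μ)²/2).
Σ(xᵢ−μ)² = (-0.03)² + (-1.73)² + (3.65)² + (3.05)² + (-3.23)² = 36.0517.
Posterior: Inv-Gamma(7.68 + 5/2, 17.06 + 36.0517/2) = Inv-Gamma(10.18, 35.08585).
Mode = β/(α+1) = 35.08585/11.18 = 3.1383.

3.1383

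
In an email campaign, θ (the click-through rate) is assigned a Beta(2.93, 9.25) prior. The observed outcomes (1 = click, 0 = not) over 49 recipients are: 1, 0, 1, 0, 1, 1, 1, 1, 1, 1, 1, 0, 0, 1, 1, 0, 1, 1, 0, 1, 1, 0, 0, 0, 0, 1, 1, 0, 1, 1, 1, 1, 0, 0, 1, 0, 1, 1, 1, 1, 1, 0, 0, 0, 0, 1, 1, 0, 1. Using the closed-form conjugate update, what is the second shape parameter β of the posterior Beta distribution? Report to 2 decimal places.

The Beta prior is conjugate to a Binomial/Bernoulli likelihood; the update adds successes to α and failures to β.
Posterior: Beta(α+k, β+n−k) = Beta(2.93+30, 9.25+19) = Beta(32.93, 28.25).
Posterior β = 28.25.

28.25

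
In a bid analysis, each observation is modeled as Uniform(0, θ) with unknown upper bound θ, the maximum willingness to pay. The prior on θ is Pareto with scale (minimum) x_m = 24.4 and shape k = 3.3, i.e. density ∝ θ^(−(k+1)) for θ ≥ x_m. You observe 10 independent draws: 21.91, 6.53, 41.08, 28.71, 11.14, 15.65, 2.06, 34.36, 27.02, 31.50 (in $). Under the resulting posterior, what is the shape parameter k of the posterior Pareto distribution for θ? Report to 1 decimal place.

13.3

A Pareto(scale x_m, shape k) prior on the upper bound θ of Uniform(0, θ) is conjugate: posterior is Pareto(max(x_m, max xᵢ), k + n).
Sample maximum = 41.08; prior scale x_m = 24.4 → posterior scale = max = 41.08.
Posterior shape = 3.3 + 10 = 13.3.
Posterior shape k = 13.3.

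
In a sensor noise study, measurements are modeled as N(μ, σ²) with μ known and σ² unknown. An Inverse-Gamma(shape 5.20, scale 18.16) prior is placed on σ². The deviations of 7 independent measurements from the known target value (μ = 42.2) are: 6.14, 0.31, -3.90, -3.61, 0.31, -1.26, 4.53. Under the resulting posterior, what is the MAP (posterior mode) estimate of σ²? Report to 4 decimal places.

With known mean μ and an Inverse-Gamma(α, β) prior on σ², the Normal likelihood is conjugate: posterior is Inv-Gamma(α + n/2, β + Σ(xᵢ−μ)²/2).
Σ(xᵢ−μ)² = (6.14)² + (0.31)² + (-3.90)² + (-3.61)² + (0.31)² + (-1.26)² + (4.53)² = 88.2424.
Posterior: Inv-Gamma(5.20 + 7/2, 18.16 + 88.2424/2) = Inv-Gamma(8.70, 62.28120).
Mode = β/(α+1) = 62.28120/9.70 = 6.4207.

6.4207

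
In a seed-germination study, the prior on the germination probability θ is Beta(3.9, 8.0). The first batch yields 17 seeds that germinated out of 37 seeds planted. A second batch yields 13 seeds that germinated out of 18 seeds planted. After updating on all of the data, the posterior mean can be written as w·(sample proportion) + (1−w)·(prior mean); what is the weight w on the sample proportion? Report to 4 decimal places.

The Beta prior is conjugate to a Binomial/Bernoulli likelihood; the update adds successes to α and failures to β.
Total number of seeds planted: n = 37 + 18 = 55.
Posterior mean = (α₀+k)/(α₀+β₀+n) = [n/(α₀+β₀+n)]·(k/n) + [(α₀+β₀)/(α₀+β₀+n)]·α₀/(α₀+β₀), so only n and the prior enter the weight.
The weight on the data is w = n/(α₀+β₀+n) = 55/(3.9+8.0+55) = 55/66.9 = 0.8221.

0.8221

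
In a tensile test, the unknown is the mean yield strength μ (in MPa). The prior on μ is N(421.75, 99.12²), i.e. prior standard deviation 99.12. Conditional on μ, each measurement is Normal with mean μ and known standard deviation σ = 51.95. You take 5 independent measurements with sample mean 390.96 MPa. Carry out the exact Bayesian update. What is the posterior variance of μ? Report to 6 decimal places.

For Normal data with known variance σ², a Normal(μ₀, σ₀²) prior on μ is conjugate. Posterior precision = 1/σ₀² + n/σ²; posterior mean is the precision-weighted average of μ₀ and x̄.
σ₀² = 99.12² = 9824.7744, σ² = 51.95² = 2698.8025; σ² + n·σ₀² = 2698.8025 + 5·9824.7744 = 51822.6745.
Posterior precision = 1/σ₀² + n/σ² = 1/9824.7744 + 5/2698.8025 = (σ² + n·σ₀²)/(σ₀²σ²) = 51822.6745/(9824.7744·2698.8025); posterior variance σₙ² = σ₀²σ²/(σ² + n·σ₀²) = 9824.7744·2698.8025/51822.6745 = 511.651048.

511.651048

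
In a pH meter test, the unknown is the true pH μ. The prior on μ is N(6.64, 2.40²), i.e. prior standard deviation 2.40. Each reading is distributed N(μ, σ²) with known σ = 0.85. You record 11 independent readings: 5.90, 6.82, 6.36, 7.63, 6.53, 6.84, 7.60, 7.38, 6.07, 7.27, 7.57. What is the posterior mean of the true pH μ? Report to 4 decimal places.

6.9034

For Normal data with known variance σ², a Normal(μ₀, σ₀²) prior on μ is conjugate. Posterior precision = 1/σ₀² + n/σ²; posterior mean is the precision-weighted average of μ₀ and x̄.
Σxᵢ = 5.90 + 6.82 + 6.36 + 7.63 + 6.53 + 6.84 + 7.60 + 7.38 + 6.07 + 7.27 + 7.57 = 75.97, so n·x̄ = 75.97.
σ₀² = 2.40² = 5.76, σ² = 0.85² = 0.7225; σ² + n·σ₀² = 0.7225 + 11·5.76 = 64.0825.
Posterior mean = (μ₀/σ₀² + n·x̄/σ²)/(1/σ₀² + n/σ²) = (σ²·μ₀ + σ₀²·n·x̄)/(σ² + n·σ₀²) = (0.7225·6.64 + 5.76·75.97)/64.0825 = 442.3846/64.0825 = 6.9034.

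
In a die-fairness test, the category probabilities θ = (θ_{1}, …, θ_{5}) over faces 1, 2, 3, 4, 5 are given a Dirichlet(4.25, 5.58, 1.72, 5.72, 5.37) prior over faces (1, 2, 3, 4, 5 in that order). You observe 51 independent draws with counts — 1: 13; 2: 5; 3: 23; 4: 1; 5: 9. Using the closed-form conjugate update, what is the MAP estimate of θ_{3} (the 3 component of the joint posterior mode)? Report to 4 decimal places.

0.3456

The Dirichlet prior is conjugate to the Multinomial likelihood: each posterior αⱼ = prior αⱼ + observed count nⱼ.
Posterior concentration: (17.25, 10.58, 24.72, 6.72, 14.37), total = 73.64.
Joint mode component: (α_{3}−1)/(Σα−K) = 23.72/68.64 = 0.3456.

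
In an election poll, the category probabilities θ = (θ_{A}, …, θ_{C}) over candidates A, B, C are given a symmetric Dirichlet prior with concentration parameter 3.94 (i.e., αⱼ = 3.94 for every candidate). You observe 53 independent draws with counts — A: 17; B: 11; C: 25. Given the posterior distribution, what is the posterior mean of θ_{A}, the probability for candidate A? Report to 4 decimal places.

0.3230

The Dirichlet prior is conjugate to the Multinomial likelihood: each posterior αⱼ = prior αⱼ + observed count nⱼ.
Posterior concentration: (20.94, 14.94, 28.94), total = 64.82.
E[θ_{A}|data] = α_{A}/Σα = 20.94/64.82 = 0.3230.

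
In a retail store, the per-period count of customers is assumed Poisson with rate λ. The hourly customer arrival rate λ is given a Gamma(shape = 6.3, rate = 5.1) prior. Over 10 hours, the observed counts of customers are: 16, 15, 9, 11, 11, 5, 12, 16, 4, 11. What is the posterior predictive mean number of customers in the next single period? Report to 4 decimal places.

7.7020

With a Gamma(shape α, rate β) prior, the Poisson likelihood is conjugate: the posterior is Gamma(α + ΣXᵢ, β + n).
Sum of counts S = 110 over n = 10 hours.
Posterior: Gamma(α+S, β+n) = Gamma(6.3+110, 5.1+10) = Gamma(116.3, 15.1).
The predictive distribution for one future period is NegBinom with mean α/β = 7.7020.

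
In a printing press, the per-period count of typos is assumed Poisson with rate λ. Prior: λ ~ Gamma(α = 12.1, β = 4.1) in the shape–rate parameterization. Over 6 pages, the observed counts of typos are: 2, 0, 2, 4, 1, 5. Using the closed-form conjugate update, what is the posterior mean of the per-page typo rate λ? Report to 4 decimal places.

With a Gamma(shape α, rate β) prior, the Poisson likelihood is conjugate: the posterior is Gamma(α + ΣXᵢ, β + n).
Sum of counts S = 14 over n = 6 pages.
Posterior: Gamma(α+S, β+n) = Gamma(12.1+14, 4.1+6) = Gamma(26.1, 10.1).
Posterior mean = α/β = 26.1/10.1 = 2.5842.

2.5842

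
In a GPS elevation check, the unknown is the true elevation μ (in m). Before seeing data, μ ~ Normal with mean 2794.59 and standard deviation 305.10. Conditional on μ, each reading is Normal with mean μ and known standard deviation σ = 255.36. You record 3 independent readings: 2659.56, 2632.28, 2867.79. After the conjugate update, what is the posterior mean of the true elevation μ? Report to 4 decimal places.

2734.0202

For Normal data with known variance σ², a Normal(μ₀, σ₀²) prior on μ is conjugate. Posterior precision = 1/σ₀² + n/σ²; posterior mean is the precision-weighted average of μ₀ and x̄.
Σxᵢ = 2659.56 + 2632.28 + 2867.79 = 8159.63, so n·x̄ = 8159.63.
σ₀² = 305.10² = 93086.01, σ² = 255.36² = 65208.7296; σ² + n·σ₀² = 65208.7296 + 3·93086.01 = 344466.7596.
Posterior mean = (μ₀/σ₀² + n·x̄/σ²)/(1/σ₀² + n/σ²) = (σ²·μ₀ + σ₀²·n·x̄)/(σ² + n·σ₀²) = (65208.7296·2794.59 + 93086.01·8159.63)/344466.7596 = 941779063.429164/344466.7596 = 2734.0202.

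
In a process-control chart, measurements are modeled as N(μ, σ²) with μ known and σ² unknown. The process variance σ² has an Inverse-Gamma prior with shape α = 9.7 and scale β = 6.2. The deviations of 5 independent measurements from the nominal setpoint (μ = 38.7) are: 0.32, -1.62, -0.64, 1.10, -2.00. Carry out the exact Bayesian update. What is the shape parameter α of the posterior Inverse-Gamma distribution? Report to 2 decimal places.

12.20

With known mean μ and an Inverse-Gamma(α, β) prior on σ², the Normal likelihood is conjugate: posterior is Inv-Gamma(α + n/2, β + Σ(xᵢ−μ)²/2).
Σ(xᵢ−μ)² = (0.32)² + (-1.62)² + (-0.64)² + (1.10)² + (-2.00)² = 8.3464.
Posterior: Inv-Gamma(9.7 + 5/2, 6.2 + 8.3464/2) = Inv-Gamma(12.20, 10.37320).
Posterior α = 12.20.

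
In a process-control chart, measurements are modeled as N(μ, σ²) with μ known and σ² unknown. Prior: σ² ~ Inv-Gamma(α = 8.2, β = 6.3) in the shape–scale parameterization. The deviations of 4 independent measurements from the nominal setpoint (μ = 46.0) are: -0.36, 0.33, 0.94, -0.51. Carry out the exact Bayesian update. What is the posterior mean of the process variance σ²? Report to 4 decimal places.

With known mean μ and an Inverse-Gamma(α, β) prior on σ², the Normal likelihood is conjugate: posterior is Inv-Gamma(α + n/2, β + Σ(xᵢ−μ)²/2).
Σ(xᵢ−μ)² = (-0.36)² + (0.33)² + (0.94)² + (-0.51)² = 1.3822.
Posterior: Inv-Gamma(8.2 + 4/2, 6.3 + 1.3822/2) = Inv-Gamma(10.20, 6.99110).
E[σ²|data] = β/(α−1) = 6.99110/9.20 = 0.7599.

0.7599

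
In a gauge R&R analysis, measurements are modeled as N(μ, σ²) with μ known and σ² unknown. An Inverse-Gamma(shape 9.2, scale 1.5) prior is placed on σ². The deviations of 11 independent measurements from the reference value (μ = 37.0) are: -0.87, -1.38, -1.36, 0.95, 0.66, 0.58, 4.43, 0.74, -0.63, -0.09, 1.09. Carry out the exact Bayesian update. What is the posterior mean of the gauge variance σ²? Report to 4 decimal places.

With known mean μ and an Inverse-Gamma(α, β) prior on σ², the Normal likelihood is conjugate: posterior is Inv-Gamma(α + n/2, β + Σ(xᵢ−μ)²/2).
Σ(xᵢ−μ)² = (-0.87)² + (-1.38)² + (-1.36)² + (0.95)² + (0.66)² + (0.58)² + (4.43)² + (0.74)² + (-0.63)² + (-0.09)² + (1.09)² = 27.9510.
Posterior: Inv-Gamma(9.2 + 11/2, 1.5 + 27.9510/2) = Inv-Gamma(14.70, 15.47550).
E[σ²|data] = β/(α−1) = 15.47550/13.70 = 1.1296.

1.1296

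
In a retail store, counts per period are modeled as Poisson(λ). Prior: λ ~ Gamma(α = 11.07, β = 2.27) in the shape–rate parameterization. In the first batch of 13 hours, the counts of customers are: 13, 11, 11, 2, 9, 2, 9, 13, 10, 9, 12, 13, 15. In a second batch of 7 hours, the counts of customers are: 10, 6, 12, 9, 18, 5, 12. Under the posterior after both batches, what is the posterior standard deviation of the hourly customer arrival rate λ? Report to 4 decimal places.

With a Gamma(shape α, rate β) prior, the Poisson likelihood is conjugate: the posterior is Gamma(α + ΣXᵢ, β + n).
Batch 1: sum of counts S = 129 over n = 13 hours.
After batch 1: Gamma(α+S, β+n) = Gamma(11.07+129, 2.27+13) = Gamma(140.07, 15.27).
Batch 2: sum of counts S = 72 over n = 7 hours.
After batch 2: Gamma(α+S, β+n) = Gamma(140.07+72, 15.27+7) = Gamma(212.07, 22.27).
SD = √α/β = √212.07/22.27 = 0.6539.

0.6539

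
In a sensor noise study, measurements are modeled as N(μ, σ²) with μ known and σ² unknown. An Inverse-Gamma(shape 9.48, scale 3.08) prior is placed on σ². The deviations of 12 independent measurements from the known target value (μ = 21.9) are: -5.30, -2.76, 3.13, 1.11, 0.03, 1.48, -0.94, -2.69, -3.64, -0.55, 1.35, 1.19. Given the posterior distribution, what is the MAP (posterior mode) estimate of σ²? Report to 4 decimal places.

With known mean μ and an Inverse-Gamma(α, β) prior on σ², the Normal likelihood is conjugate: posterior is Inv-Gamma(α + n/2, β + Σ(xᵢ−μ)²/2).
Σ(xᵢ−μ)² = (-5.30)² + (-2.76)² + (3.13)² + (1.11)² + (0.03)² + (1.48)² + (-0.94)² + (-2.69)² + (-3.64)² + (-0.55)² + (1.35)² + (1.19)² = 73.8383.
Posterior: Inv-Gamma(9.48 + 12/2, 3.08 + 73.8383/2) = Inv-Gamma(15.48, 39.99915).
Mode = β/(α+1) = 39.99915/16.48 = 2.4271.

2.4271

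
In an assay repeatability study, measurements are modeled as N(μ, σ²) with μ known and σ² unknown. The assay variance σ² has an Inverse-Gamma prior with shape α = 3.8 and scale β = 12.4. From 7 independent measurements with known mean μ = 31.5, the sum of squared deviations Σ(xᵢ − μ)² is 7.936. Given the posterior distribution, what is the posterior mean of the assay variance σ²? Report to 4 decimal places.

With known mean μ and an Inverse-Gamma(α, β) prior on σ², the Normal likelihood is conjugate: posterior is Inv-Gamma(α + n/2, β + Σ(xᵢ−μ)²/2).
Posterior: Inv-Gamma(3.8 + 7/2, 12.4 + 7.936/2) = Inv-Gamma(7.30, 16.3680).
E[σ²|data] = β/(α−1) = 16.3680/6.30 = 2.5981.

2.5981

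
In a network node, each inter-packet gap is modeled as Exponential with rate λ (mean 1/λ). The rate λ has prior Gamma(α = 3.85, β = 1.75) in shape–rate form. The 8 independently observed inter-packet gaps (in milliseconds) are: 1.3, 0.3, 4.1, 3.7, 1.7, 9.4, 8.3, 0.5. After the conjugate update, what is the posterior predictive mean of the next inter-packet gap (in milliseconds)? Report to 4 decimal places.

With a Gamma(shape α, rate β) prior on the exponential rate λ, the posterior after n observations with total T = Σxᵢ is Gamma(α+n, β+T).
Sum of observations T = 29.3 milliseconds; n = 8.
Posterior: Gamma(3.85+8, 1.75+29.3) = Gamma(11.85, 31.05).
The predictive distribution for the next observation is Lomax; its mean is β/(α−1) = 31.05/10.85 = 2.8618.

2.8618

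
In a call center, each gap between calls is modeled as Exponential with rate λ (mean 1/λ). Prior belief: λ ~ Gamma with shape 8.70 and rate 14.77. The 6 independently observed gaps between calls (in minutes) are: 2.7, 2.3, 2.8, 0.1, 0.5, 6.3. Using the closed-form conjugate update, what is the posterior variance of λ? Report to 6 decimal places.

0.016926

With a Gamma(shape α, rate β) prior on the exponential rate λ, the posterior after n observations with total T = Σxᵢ is Gamma(α+n, β+T).
Sum of observations T = 14.7 minutes; n = 6.
Posterior: Gamma(8.70+6, 14.77+14.7) = Gamma(14.70, 29.47).
Var = α/β² = 0.016926.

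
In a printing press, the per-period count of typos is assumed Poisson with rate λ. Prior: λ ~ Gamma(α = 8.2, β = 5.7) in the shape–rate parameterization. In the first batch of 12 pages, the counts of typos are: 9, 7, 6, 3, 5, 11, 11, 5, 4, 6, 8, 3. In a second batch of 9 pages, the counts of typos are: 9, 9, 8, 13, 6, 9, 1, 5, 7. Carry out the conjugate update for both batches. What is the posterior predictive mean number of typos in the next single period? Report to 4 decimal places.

With a Gamma(shape α, rate β) prior, the Poisson likelihood is conjugate: the posterior is Gamma(α + ΣXᵢ, β + n).
Batch 1: sum of counts S = 78 over n = 12 pages.
After batch 1: Gamma(α+S, β+n) = Gamma(8.2+78, 5.7+12) = Gamma(86.2, 17.7).
Batch 2: sum of counts S = 67 over n = 9 pages.
After batch 2: Gamma(α+S, β+n) = Gamma(86.2+67, 17.7+9) = Gamma(153.2, 26.7).
The predictive distribution for one future period is NegBinom with mean α/β = 5.7378.

5.7378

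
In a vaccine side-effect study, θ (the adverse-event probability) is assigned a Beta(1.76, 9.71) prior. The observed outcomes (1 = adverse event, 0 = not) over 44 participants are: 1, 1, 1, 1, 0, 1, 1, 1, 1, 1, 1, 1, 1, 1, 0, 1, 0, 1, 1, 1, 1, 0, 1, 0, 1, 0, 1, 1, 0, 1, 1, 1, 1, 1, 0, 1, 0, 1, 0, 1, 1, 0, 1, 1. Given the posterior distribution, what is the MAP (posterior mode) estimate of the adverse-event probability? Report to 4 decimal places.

The Beta prior is conjugate to a Binomial/Bernoulli likelihood; the update adds successes to α and failures to β.
Posterior: Beta(α+k, β+n−k) = Beta(1.76+33, 9.71+11) = Beta(34.76, 20.71).
Mode of Beta(a,b) for a,b>1 is (a−1)/(a+b−2) = 33.76/53.47 = 0.6314.

0.6314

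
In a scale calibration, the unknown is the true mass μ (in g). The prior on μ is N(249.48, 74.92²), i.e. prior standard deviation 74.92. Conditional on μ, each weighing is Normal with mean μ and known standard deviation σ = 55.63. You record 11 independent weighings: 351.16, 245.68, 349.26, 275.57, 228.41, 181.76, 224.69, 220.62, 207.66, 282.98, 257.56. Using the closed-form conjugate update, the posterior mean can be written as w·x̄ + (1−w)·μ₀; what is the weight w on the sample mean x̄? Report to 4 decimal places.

0.9523

For Normal data with known variance σ², a Normal(μ₀, σ₀²) prior on μ is conjugate. Posterior precision = 1/σ₀² + n/σ²; posterior mean is the precision-weighted average of μ₀ and x̄.
σ₀² = 74.92² = 5613.0064, σ² = 55.63² = 3094.6969. Prior precision 1/σ₀² = 1/5613.0064; data precision n/σ² = 11/3094.6969.
w = (n/σ²)/(1/σ₀² + n/σ²) = n·σ₀²/(σ² + n·σ₀²) = 11·5613.0064/(3094.6969 + 11·5613.0064) = 61743.0704/64837.7673 = 0.9523.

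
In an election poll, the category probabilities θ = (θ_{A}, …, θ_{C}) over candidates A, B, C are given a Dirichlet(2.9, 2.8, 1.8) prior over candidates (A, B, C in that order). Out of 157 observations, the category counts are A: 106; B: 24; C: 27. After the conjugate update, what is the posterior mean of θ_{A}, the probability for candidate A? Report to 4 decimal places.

0.6620

The Dirichlet prior is conjugate to the Multinomial likelihood: each posterior αⱼ = prior αⱼ + observed count nⱼ.
Posterior concentration: (108.9, 26.8, 28.8), total = 164.5.
E[θ_{A}|data] = α_{A}/Σα = 108.9/164.5 = 0.6620.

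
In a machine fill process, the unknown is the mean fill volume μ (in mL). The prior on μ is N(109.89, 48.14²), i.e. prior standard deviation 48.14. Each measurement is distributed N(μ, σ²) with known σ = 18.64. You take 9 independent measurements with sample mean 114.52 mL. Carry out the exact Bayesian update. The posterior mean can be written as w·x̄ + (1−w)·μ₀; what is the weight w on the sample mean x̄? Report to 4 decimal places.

0.9836

For Normal data with known variance σ², a Normal(μ₀, σ₀²) prior on μ is conjugate. Posterior precision = 1/σ₀² + n/σ²; posterior mean is the precision-weighted average of μ₀ and x̄.
σ₀² = 48.14² = 2317.4596, σ² = 18.64² = 347.4496. Prior precision 1/σ₀² = 1/2317.4596; data precision n/σ² = 9/347.4496.
w = (n/σ²)/(1/σ₀² + n/σ²) = n·σ₀²/(σ² + n·σ₀²) = 9·2317.4596/(347.4496 + 9·2317.4596) = 20857.1364/21204.586 = 0.9836.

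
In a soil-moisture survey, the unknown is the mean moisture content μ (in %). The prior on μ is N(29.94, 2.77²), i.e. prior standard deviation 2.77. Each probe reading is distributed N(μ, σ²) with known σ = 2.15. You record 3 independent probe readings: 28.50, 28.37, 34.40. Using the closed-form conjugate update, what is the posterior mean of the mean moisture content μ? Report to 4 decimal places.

For Normal data with known variance σ², a Normal(μ₀, σ₀²) prior on μ is conjugate. Posterior precision = 1/σ₀² + n/σ²; posterior mean is the precision-weighted average of μ₀ and x̄.
Σxᵢ = 28.50 + 28.37 + 34.40 = 91.27, so n·x̄ = 91.27.
σ₀² = 2.77² = 7.6729, σ² = 2.15² = 4.6225; σ² + n·σ₀² = 4.6225 + 3·7.6729 = 27.6412.
Posterior mean = (μ₀/σ₀² + n·x̄/σ²)/(1/σ₀² + n/σ²) = (σ²·μ₀ + σ₀²·n·x̄)/(σ² + n·σ₀²) = (4.6225·29.94 + 7.6729·91.27)/27.6412 = 838.703233/27.6412 = 30.3425.

30.3425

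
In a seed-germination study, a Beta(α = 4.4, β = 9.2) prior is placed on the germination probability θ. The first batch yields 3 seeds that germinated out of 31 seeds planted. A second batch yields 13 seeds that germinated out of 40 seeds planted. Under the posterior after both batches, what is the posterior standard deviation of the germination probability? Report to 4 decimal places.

The Beta prior is conjugate to a Binomial/Bernoulli likelihood; the update adds successes to α and failures to β.
After batch 1: Beta(4.4+3, 9.2+28) = Beta(7.4, 37.2).
After batch 2: Beta(7.4+13, 37.2+27) = Beta(20.4, 64.2).
Var = αβ/((α+β)²(α+β+1)) = 20.4·64.2/(84.6²·85.6) = 0.00213772; SD = √0.00213772 = 0.0462.

0.0462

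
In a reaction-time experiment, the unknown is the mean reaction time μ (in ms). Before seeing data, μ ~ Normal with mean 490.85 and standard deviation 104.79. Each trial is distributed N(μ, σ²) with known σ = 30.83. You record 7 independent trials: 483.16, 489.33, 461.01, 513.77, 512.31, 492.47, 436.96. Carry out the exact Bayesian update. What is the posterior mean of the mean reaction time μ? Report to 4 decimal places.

484.2262

For Normal data with known variance σ², a Normal(μ₀, σ₀²) prior on μ is conjugate. Posterior precision = 1/σ₀² + n/σ²; posterior mean is the precision-weighted average of μ₀ and x̄.
Σxᵢ = 483.16 + 489.33 + 461.01 + 513.77 + 512.31 + 492.47 + 436.96 = 3389.01, so n·x̄ = 3389.01.
σ₀² = 104.79² = 10980.9441, σ² = 30.83² = 950.4889; σ² + n·σ₀² = 950.4889 + 7·10980.9441 = 77817.0976.
Posterior mean = (μ₀/σ₀² + n·x̄/σ²)/(1/σ₀² + n/σ²) = (σ²·μ₀ + σ₀²·n·x̄)/(σ² + n·σ₀²) = (950.4889·490.85 + 10980.9441·3389.01)/77817.0976 = 37681076.840906/77817.0976 = 484.2262.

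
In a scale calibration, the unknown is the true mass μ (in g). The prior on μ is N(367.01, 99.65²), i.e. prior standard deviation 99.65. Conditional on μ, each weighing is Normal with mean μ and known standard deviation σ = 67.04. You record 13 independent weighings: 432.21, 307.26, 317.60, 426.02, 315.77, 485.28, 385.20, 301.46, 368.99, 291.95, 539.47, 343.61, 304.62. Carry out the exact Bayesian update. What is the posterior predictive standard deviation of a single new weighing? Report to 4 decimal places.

For Normal data with known variance σ², a Normal(μ₀, σ₀²) prior on μ is conjugate. Posterior precision = 1/σ₀² + n/σ²; posterior mean is the precision-weighted average of μ₀ and x̄.
σ₀² = 99.65² = 9930.1225, σ² = 67.04² = 4494.3616; σ² + n·σ₀² = 4494.3616 + 13·9930.1225 = 133585.9541.
Posterior precision = 1/σ₀² + n/σ² = 1/9930.1225 + 13/4494.3616 = (σ² + n·σ₀²)/(σ₀²σ²) = 133585.9541/(9930.1225·4494.3616); posterior variance σₙ² = σ₀²σ²/(σ² + n·σ₀²) = 9930.1225·4494.3616/133585.9541 = 334.088726.
Predictive variance for one new observation = σₙ² + σ² = 9930.1225·4494.3616/133585.9541 + 4494.3616 = σ²·(σ₀² + 133585.9541)/133585.9541 = 4494.3616·143516.0766/133585.9541 = 4828.450326; SD = √(4494.3616·143516.0766/133585.9541) = 69.4871.

69.4871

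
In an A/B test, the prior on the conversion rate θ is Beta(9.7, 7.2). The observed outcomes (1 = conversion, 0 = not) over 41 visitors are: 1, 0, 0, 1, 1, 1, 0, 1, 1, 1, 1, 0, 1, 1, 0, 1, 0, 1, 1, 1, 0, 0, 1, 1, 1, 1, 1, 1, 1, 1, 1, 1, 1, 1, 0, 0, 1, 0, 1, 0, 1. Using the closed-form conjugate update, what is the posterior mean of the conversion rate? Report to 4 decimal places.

The Beta prior is conjugate to a Binomial/Bernoulli likelihood; the update adds successes to α and failures to β.
Posterior: Beta(α+k, β+n−k) = Beta(9.7+29, 7.2+12) = Beta(38.7, 19.2).
Posterior mean = α/(α+β) = 38.7/57.9 = 0.6684.

0.6684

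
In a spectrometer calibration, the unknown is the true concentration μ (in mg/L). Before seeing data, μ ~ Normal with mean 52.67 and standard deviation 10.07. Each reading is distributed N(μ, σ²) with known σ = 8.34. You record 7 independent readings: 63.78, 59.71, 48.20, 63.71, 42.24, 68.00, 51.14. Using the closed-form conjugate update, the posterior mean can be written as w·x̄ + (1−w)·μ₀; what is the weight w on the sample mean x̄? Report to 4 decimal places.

0.9108

For Normal data with known variance σ², a Normal(μ₀, σ₀²) prior on μ is conjugate. Posterior precision = 1/σ₀² + n/σ²; posterior mean is the precision-weighted average of μ₀ and x̄.
σ₀² = 10.07² = 101.4049, σ² = 8.34² = 69.5556. Prior precision 1/σ₀² = 1/101.4049; data precision n/σ² = 7/69.5556.
w = (n/σ²)/(1/σ₀² + n/σ²) = n·σ₀²/(σ² + n·σ₀²) = 7·101.4049/(69.5556 + 7·101.4049) = 709.8343/779.3899 = 0.9108.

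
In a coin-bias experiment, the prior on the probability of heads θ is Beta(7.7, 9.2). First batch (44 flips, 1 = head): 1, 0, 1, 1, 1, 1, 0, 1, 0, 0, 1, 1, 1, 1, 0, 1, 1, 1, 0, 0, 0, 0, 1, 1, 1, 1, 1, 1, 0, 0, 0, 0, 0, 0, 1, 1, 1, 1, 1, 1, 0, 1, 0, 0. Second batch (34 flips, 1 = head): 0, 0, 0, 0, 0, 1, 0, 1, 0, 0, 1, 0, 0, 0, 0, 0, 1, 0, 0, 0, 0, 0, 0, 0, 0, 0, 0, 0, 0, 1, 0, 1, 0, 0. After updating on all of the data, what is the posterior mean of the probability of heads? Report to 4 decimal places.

0.4183

The Beta prior is conjugate to a Binomial/Bernoulli likelihood; the update adds successes to α and failures to β.
After batch 1: Beta(7.7+26, 9.2+18) = Beta(33.7, 27.2).
After batch 2: Beta(33.7+6, 27.2+28) = Beta(39.7, 55.2).
Posterior mean = α/(α+β) = 39.7/94.9 = 0.4183.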